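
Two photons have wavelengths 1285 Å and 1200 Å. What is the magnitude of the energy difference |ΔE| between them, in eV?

0.683 eV

Using E = hc/λ: E₁ = 1.5459 × 10^-18 J, E₂ = 1.6554 × 10^-18 J.
|ΔE| = |1.5459 × 10^-18 − 1.6554 × 10^-18| = 1.09 × 10^-19 J = 0.683 eV.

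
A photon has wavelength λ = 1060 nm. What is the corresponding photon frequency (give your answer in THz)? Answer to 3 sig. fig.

283 THz

(c = 2.99792458e8 m/s.)
Convert to SI: λ = 1060 nm = 1.06e-6 m.
Since f = c/λ for a photon, f = 2.828e14 Hz.
Converting to THz: f = 282.8 THz ≈ 283 THz.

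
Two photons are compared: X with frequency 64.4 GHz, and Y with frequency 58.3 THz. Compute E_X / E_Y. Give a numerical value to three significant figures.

E_X = 4.267·10^-23 J (from frequency = 64.4 GHz, via E = hf).
E_Y = 3.863·10^-20 J (from frequency = 58.3 THz, via E = hf).
Ratio = 4.267·10^-23 / 3.863·10^-20 = 1.10·10^-3.

1.10·10^-3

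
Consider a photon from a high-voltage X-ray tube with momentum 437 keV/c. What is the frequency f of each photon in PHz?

Convert to SI: p = 437 keV/c = 2.3355e-22 kg·m/s.
Since f = pc/h for a photon, f = 1.057e20 Hz.
Converting to PHz: f = 105700 PHz ≈ 1.06e5 PHz.

1.06e5 PHz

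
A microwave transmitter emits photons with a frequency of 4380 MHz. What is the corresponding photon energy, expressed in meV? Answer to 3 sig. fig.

0.0181 meV

Take h = 6.62607015e-34 J·s, 1 eV = 1.602176634e-19 J.
In SI units: f = 4380 MHz = 4.38e9 Hz.
Since E = hf for a photon, E = 2.902e-24 J.
Converting to meV: E = 0.01811 meV ≈ 0.0181 meV.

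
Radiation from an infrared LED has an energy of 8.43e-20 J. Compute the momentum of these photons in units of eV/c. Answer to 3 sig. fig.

0.526 eV/c

Take c = 2.99792458e8 m/s, 1 eV = 1.602176634e-19 J.
The photon relation is p = E/c, giving p = 2.812e-28 kg·m/s.
Converting to eV/c: p = 0.5262 eV/c ≈ 0.526 eV/c.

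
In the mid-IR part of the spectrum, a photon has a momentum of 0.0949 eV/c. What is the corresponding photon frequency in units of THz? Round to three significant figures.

22.9 THz

Take h = 6.62607015e-34 J·s, c = 2.99792458e8 m/s, 1 eV = 1.602176634e-19 J.
In SI units: p = 0.0949 eV/c = 5.0717e-29 kg·m/s.
Since f = pc/h for a photon, f = 2.295e13 Hz.
Converting to THz: f = 22.95 THz ≈ 22.9 THz.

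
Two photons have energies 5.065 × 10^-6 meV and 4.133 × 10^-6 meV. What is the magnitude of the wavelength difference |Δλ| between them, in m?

55.2 m

Using λ = hc/E: λ₁ = 244.79 m, λ₂ = 299.99 m.
|Δλ| = |244.79 − 299.99| = 55.2 m.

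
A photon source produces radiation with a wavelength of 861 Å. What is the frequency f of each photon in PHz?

(c = 2.99792458·10^8 m/s.)
In SI units: λ = 861 Å = 8.61·10^-8 m.
For a photon f = c/λ, so f = 3.482·10^15 Hz.
Converting to PHz: f = 3.482 PHz ≈ 3.48 PHz.

3.48 PHz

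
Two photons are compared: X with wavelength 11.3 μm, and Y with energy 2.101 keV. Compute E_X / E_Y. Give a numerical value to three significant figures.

5.22 × 10^-5

E_X = 1.758 × 10^-20 J (from wavelength = 11.3 μm, via E = hc/λ).
E_Y = 3.366 × 10^-16 J (from energy = 2.101 keV, via E given directly).
Ratio = 1.758 × 10^-20 / 3.366 × 10^-16 = 5.22 × 10^-5.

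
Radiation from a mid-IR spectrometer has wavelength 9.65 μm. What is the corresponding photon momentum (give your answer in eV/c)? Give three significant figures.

0.128 eV/c

In SI units: λ = 9.65 μm = 9.65e-6 m.
The photon relation is p = h/λ, giving p = 6.866e-29 kg·m/s.
Converting to eV/c: p = 0.1285 eV/c ≈ 0.128 eV/c.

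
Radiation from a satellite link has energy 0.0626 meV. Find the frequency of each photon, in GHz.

15.1 GHz

Take h = 6.62607015 × 10^-34 J·s, 1 eV = 1.602176634 × 10^-19 J.
First convert: E = 0.0626 meV = 1.0030 × 10^-23 J.
For a photon f = E/h, so f = 1.514 × 10^10 Hz.
Converting to GHz: f = 15.14 GHz ≈ 15.1 GHz.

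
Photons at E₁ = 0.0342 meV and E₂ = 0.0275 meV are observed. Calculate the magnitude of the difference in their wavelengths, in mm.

8.83 mm

Using λ = hc/E: λ₁ = 0.03625 m, λ₂ = 0.04509 m.
|Δλ| = |0.03625 − 0.04509| = 0.00883 m = 8.83 mm.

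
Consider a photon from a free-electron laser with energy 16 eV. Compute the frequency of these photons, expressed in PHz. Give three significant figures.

Convert to SI: E = 16 eV = 2.5635 × 10^-18 J.
Since f = E/h for a photon, f = 3.869 × 10^15 Hz.
Converting to PHz: f = 3.869 PHz ≈ 3.87 PHz.

3.87 PHz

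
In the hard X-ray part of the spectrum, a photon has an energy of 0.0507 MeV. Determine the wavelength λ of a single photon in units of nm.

0.0245 nm

Convert to SI: E = 0.0507 MeV = 8.1230 × 10^-15 J.
Apply λ = hc/E: λ = 2.445 × 10^-11 m.
Converting to nm: λ = 0.02445 nm ≈ 0.0245 nm.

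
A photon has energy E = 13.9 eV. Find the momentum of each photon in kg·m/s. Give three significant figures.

7.43 × 10^-27 kg·m/s

(c = 2.99792458 × 10^8 m/s, 1 eV = 1.602176634 × 10^-19 J.)
First convert: E = 13.9 eV = 2.2270 × 10^-18 J.
Since p = E/c for a photon, p = 7.429 × 10^-27 kg·m/s.
So p ≈ 7.43 × 10^-27 kg·m/s.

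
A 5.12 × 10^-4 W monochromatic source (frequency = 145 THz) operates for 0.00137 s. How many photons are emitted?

Total energy: E_total = P·t = 5.12 × 10^-4 × 0.00137 = 7.014 × 10^-7 J.
Per-photon energy: E = 9.608 × 10^-20 J.
N = E_total / E_photon = 7.30 × 10^12.

7.30 × 10^12 photons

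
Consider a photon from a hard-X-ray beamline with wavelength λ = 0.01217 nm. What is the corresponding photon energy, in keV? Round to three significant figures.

102 keV

Take h = 6.62607015 × 10^-34 J·s, c = 2.99792458 × 10^8 m/s, 1 eV = 1.602176634 × 10^-19 J.
First convert: λ = 0.01217 nm = 1.217 × 10^-11 m.
Since E = hc/λ for a photon, E = 1.632 × 10^-14 J.
Converting to keV: E = 101.9 keV ≈ 102 keV.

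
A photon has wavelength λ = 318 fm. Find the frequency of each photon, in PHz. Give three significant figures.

9.43e5 PHz

In SI units: λ = 318 fm = 3.18e-13 m.
Since f = c/λ for a photon, f = 9.427e20 Hz.
Converting to PHz: f = 942700 PHz ≈ 9.43e5 PHz.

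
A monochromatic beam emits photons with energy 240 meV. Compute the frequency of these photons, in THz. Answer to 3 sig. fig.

58.0 THz

(h = 6.62607015 × 10^-34 J·s, 1 eV = 1.602176634 × 10^-19 J.)
In SI units: E = 240 meV = 3.8452 × 10^-20 J.
The photon relation is f = E/h, giving f = 5.803 × 10^13 Hz.
Converting to THz: f = 58.03 THz ≈ 58.0 THz.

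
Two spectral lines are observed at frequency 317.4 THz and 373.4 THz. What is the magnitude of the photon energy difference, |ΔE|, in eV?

Using E = hf: E₁ = 2.1031e-19 J, E₂ = 2.4742e-19 J.
|ΔE| = |2.1031e-19 − 2.4742e-19| = 3.71e-20 J = 0.232 eV.

0.232 eV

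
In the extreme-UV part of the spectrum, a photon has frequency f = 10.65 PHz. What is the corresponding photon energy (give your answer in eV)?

44.0 eV

Use h = 6.62607015e-34 J·s, 1 eV = 1.602176634e-19 J.
First convert: f = 10.65 PHz = 1.065e16 Hz.
Since E = hf for a photon, E = 7.057e-18 J.
Converting to eV: E = 44.04 eV ≈ 44.0 eV.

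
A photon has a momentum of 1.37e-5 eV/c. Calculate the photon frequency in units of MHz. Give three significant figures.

Use h = 6.62607015e-34 J·s, c = 2.99792458e8 m/s, 1 eV = 1.602176634e-19 J.
Convert to SI: p = 1.37e-5 eV/c = 7.3217e-33 kg·m/s.
Apply f = pc/h: f = 3.313e9 Hz.
Converting to MHz: f = 3313 MHz ≈ 3310 MHz.

3310 MHz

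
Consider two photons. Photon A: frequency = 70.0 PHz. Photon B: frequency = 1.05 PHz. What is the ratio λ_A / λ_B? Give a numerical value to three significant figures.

0.0150

λ_A = 4.283 × 10^-9 m (from frequency = 70.0 PHz, via λ = c/f).
λ_B = 2.855 × 10^-7 m (from frequency = 1.05 PHz, via λ = c/f).
Ratio = 4.283 × 10^-9 / 2.855 × 10^-7 = 0.0150.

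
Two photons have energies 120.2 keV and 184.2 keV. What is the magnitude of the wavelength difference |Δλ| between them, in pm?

Using λ = hc/E: λ₁ = 1.0315e-11 m, λ₂ = 6.7310e-12 m.
|Δλ| = |1.0315e-11 − 6.7310e-12| = 3.58e-12 m = 3.58 pm.

3.58 pm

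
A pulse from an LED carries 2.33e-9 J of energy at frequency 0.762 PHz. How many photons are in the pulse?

4.61e9 photons

Per-photon energy: E = 5.049e-19 J (from frequency = 0.762 PHz).
N = E_total / E_photon = 2.33e-9 J / 5.049e-19 J = 4.61e9.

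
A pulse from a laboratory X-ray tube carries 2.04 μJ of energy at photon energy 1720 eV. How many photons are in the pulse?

7.40 × 10^9 photons

Per-photon energy: E = 2.756 × 10^-16 J (from energy = 1720 eV).
N = E_total / E_photon = 2.04 × 10^-6 J / 2.756 × 10^-16 J = 7.40 × 10^9.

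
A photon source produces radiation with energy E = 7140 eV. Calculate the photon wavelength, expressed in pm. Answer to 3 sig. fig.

174 pm

First convert: E = 7140 eV = 1.1440e-15 J.
Since λ = hc/E for a photon, λ = 1.736e-10 m.
Converting to pm: λ = 173.6 pm ≈ 174 pm.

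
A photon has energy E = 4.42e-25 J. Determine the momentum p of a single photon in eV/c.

2.76e-6 eV/c

(c = 2.99792458e8 m/s, 1 eV = 1.602176634e-19 J.)
Apply p = E/c: p = 1.474e-33 kg·m/s.
Converting to eV/c: p = 2.759e-6 eV/c ≈ 2.76e-6 eV/c.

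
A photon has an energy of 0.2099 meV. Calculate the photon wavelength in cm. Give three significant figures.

First convert: E = 0.2099 meV = 3.3630e-23 J.
The photon relation is λ = hc/E, giving λ = 0.005907 m.
Converting to cm: λ = 0.5907 cm ≈ 0.591 cm.

0.591 cm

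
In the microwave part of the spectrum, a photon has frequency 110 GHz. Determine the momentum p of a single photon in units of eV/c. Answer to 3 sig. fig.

4.55e-4 eV/c

(h = 6.62607015e-34 J·s, c = 2.99792458e8 m/s, 1 eV = 1.602176634e-19 J.)
In SI units: f = 110 GHz = 1.1e11 Hz.
The photon relation is p = hf/c, giving p = 2.431e-31 kg·m/s.
Converting to eV/c: p = 4.549e-4 eV/c ≈ 4.55e-4 eV/c.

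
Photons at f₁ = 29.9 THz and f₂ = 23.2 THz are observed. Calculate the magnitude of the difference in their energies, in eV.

0.0277 eV

Using E = hf: E₁ = 1.981 × 10^-20 J, E₂ = 1.537 × 10^-20 J.
|ΔE| = |1.981 × 10^-20 − 1.537 × 10^-20| = 4.44 × 10^-21 J = 0.0277 eV.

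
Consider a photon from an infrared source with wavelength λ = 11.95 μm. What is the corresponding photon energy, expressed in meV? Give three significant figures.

104 meV

In SI units: λ = 11.95 μm = 1.195 × 10^-5 m.
Apply E = hc/λ: E = 1.662 × 10^-20 J.
Converting to meV: E = 103.8 meV ≈ 104 meV.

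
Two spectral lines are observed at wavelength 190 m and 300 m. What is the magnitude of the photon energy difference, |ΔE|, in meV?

Using E = hc/λ: E₁ = 1.045·10^-27 J, E₂ = 6.621·10^-28 J.
|ΔE| = |1.045·10^-27 − 6.621·10^-28| = 3.83·10^-28 J = 2.39·10^-6 meV.

2.39·10^-6 meV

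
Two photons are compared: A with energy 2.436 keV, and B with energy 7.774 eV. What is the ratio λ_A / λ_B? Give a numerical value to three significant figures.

λ_A = 5.090e-10 m (from energy = 2.436 keV, via λ = hc/E).
λ_B = 1.595e-7 m (from energy = 7.774 eV, via λ = hc/E).
Ratio = 5.090e-10 / 1.595e-7 = 3.19e-3.

3.19e-3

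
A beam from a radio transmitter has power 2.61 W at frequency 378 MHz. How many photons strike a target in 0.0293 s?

3.05·10^23 photons

Total energy: E_total = P·t = 2.61 × 0.0293 = 0.07647 J.
Per-photon energy: E = 2.505·10^-25 J.
N = E_total / E_photon = 3.05·10^23.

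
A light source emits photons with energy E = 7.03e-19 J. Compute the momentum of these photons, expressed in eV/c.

4.39 eV/c

The photon relation is p = E/c, giving p = 2.345e-27 kg·m/s.
Converting to eV/c: p = 4.388 eV/c ≈ 4.39 eV/c.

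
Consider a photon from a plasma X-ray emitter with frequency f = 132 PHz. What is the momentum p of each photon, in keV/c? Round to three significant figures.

0.546 keV/c

(h = 6.62607015e-34 J·s, c = 2.99792458e8 m/s, 1 eV = 1.602176634e-19 J.)
First convert: f = 132 PHz = 1.32e17 Hz.
The photon relation is p = hf/c, giving p = 2.917e-25 kg·m/s.
Converting to keV/c: p = 0.5459 keV/c ≈ 0.546 keV/c.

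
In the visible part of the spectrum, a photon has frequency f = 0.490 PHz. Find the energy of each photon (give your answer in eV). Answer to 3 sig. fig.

2.03 eV

In SI units: f = 0.490 PHz = 4.90e14 Hz.
For a photon E = hf, so E = 3.247e-19 J.
Converting to eV: E = 2.026 eV ≈ 2.03 eV.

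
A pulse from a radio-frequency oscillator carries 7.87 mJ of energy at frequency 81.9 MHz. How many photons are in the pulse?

Per-photon energy: E = 5.427e-26 J (from frequency = 81.9 MHz).
N = E_total / E_photon = 0.00787 J / 5.427e-26 J = 1.45e23.

1.45e23 photons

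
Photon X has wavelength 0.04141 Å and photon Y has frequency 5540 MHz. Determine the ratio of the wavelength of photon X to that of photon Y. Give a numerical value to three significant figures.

λ_X = 4.141 × 10^-12 m (from wavelength = 0.04141 Å, via λ given directly).
λ_Y = 0.05411 m (from frequency = 5540 MHz, via λ = c/f).
Ratio = 4.141 × 10^-12 / 0.05411 = 7.65 × 10^-11.

7.65 × 10^-11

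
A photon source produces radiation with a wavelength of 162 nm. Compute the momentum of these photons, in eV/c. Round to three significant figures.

7.65 eV/c

Take h = 6.62607015e-34 J·s, c = 2.99792458e8 m/s, 1 eV = 1.602176634e-19 J.
In SI units: λ = 162 nm = 1.62e-7 m.
Since p = h/λ for a photon, p = 4.090e-27 kg·m/s.
Converting to eV/c: p = 7.653 eV/c ≈ 7.65 eV/c.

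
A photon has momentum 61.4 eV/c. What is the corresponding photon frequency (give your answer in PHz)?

14.8 PHz

(h = 6.62607015e-34 J·s, c = 2.99792458e8 m/s, 1 eV = 1.602176634e-19 J.)
In SI units: p = 61.4 eV/c = 3.2814e-26 kg·m/s.
Apply f = pc/h: f = 1.485e16 Hz.
Converting to PHz: f = 14.85 PHz ≈ 14.8 PHz.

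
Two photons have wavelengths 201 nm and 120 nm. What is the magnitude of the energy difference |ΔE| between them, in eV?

4.16 eV

Using E = hc/λ: E₁ = 9.883 × 10^-19 J, E₂ = 1.655 × 10^-18 J.
|ΔE| = |9.883 × 10^-19 − 1.655 × 10^-18| = 6.67 × 10^-19 J = 4.16 eV.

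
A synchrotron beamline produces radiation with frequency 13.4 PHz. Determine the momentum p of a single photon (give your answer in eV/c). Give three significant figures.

Use h = 6.62607015 × 10^-34 J·s, c = 2.99792458 × 10^8 m/s, 1 eV = 1.602176634 × 10^-19 J.
In SI units: f = 13.4 PHz = 1.34 × 10^16 Hz.
For a photon p = hf/c, so p = 2.962 × 10^-26 kg·m/s.
Converting to eV/c: p = 55.42 eV/c ≈ 55.4 eV/c.

55.4 eV/c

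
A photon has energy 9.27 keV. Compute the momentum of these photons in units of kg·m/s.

In SI units: E = 9.27 keV = 1.4852e-15 J.
Apply p = E/c: p = 4.954e-24 kg·m/s.
So p ≈ 4.95e-24 kg·m/s.

4.95e-24 kg·m/s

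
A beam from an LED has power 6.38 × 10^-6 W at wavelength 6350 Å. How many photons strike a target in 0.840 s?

1.71 × 10^13 photons

Total energy: E_total = P·t = 6.38 × 10^-6 × 0.840 = 5.359 × 10^-6 J.
Per-photon energy: E = 3.128 × 10^-19 J.
N = E_total / E_photon = 1.71 × 10^13.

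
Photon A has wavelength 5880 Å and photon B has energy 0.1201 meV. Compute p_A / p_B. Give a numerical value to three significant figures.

1.76·10^4

p_A = 1.127·10^-27 kg·m/s (from wavelength = 5880 Å, via p = h/λ).
p_B = 6.418·10^-32 kg·m/s (from energy = 0.1201 meV, via p = E/c).
Ratio = 1.127·10^-27 / 6.418·10^-32 = 1.76·10^4.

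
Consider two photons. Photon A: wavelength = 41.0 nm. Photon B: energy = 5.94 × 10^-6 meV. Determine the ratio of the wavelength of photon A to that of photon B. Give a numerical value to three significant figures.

λ_A = 4.100 × 10^-8 m (from wavelength = 41.0 nm, via λ given directly).
λ_B = 208.7 m (from energy = 5.94 × 10^-6 meV, via λ = hc/E).
Ratio = 4.100 × 10^-8 / 208.7 = 1.96 × 10^-10.

1.96 × 10^-10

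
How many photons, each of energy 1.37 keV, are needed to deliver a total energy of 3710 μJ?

Per-photon energy: E = 2.195e-16 J (from energy = 1.37 keV).
N = E_total / E_photon = 0.00371 J / 2.195e-16 J = 1.69e13.

1.69e13 photons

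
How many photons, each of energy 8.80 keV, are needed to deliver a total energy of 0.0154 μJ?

Per-photon energy: E = 1.410 × 10^-15 J (from energy = 8.80 keV).
N = E_total / E_photon = 1.54 × 10^-8 J / 1.410 × 10^-15 J = 1.09 × 10^7.

1.09 × 10^7 photons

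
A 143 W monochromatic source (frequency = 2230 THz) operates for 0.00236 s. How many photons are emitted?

Total energy: E_total = P·t = 143 × 0.00236 = 0.3375 J.
Per-photon energy: E = 1.478·10^-18 J.
N = E_total / E_photon = 2.28·10^17.

2.28·10^17 photons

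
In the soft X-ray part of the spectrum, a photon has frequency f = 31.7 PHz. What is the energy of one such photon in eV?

In SI units: f = 31.7 PHz = 3.17 × 10^16 Hz.
Apply E = hf: E = 2.100 × 10^-17 J.
Converting to eV: E = 131.1 eV ≈ 131 eV.

131 eV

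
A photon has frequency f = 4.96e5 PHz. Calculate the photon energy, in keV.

2050 keV

First convert: f = 4.96e5 PHz = 4.96e20 Hz.
Since E = hf for a photon, E = 3.287e-13 J.
Converting to keV: E = 2051 keV ≈ 2050 keV.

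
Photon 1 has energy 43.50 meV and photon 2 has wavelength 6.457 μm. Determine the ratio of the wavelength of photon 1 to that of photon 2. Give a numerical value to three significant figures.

4.41

λ_1 = 2.850 × 10^-5 m (from energy = 43.50 meV, via λ = hc/E).
λ_2 = 6.457 × 10^-6 m (from wavelength = 6.457 μm, via λ given directly).
Ratio = 2.850 × 10^-5 / 6.457 × 10^-6 = 4.41.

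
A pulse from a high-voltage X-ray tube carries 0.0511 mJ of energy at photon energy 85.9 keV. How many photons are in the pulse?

3.71e9 photons

Per-photon energy: E = 1.376e-14 J (from energy = 85.9 keV).
N = E_total / E_photon = 5.11e-5 J / 1.376e-14 J = 3.71e9.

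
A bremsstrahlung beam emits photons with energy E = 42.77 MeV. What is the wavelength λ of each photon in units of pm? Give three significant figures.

0.0290 pm

(h = 6.62607015 × 10^-34 J·s, c = 2.99792458 × 10^8 m/s, 1 eV = 1.602176634 × 10^-19 J.)
First convert: E = 42.77 MeV = 6.8525 × 10^-12 J.
Apply λ = hc/E: λ = 2.899 × 10^-14 m.
Converting to pm: λ = 0.02899 pm ≈ 0.0290 pm.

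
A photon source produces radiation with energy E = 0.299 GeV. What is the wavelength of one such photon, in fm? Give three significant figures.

Use h = 6.62607015e-34 J·s, c = 2.99792458e8 m/s, 1 eV = 1.602176634e-19 J.
Convert to SI: E = 0.299 GeV = 4.7905e-11 J.
For a photon λ = hc/E, so λ = 4.147e-15 m.
Converting to fm: λ = 4.147 fm ≈ 4.15 fm.

4.15 fm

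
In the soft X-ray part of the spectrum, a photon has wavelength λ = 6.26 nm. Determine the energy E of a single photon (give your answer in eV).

198 eV

Convert to SI: λ = 6.26 nm = 6.26·10^-9 m.
Since E = hc/λ for a photon, E = 3.173·10^-17 J.
Converting to eV: E = 198.1 eV ≈ 198 eV.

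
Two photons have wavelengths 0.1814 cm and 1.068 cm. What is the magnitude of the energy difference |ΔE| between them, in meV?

Using E = hc/λ: E₁ = 1.0951·10^-22 J, E₂ = 1.8600·10^-23 J.
|ΔE| = |1.0951·10^-22 − 1.8600·10^-23| = 9.09·10^-23 J = 0.567 meV.

0.567 meV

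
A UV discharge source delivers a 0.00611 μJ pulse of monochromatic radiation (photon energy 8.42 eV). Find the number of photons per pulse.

Per-photon energy: E = 1.349·10^-18 J (from energy = 8.42 eV).
N = E_total / E_photon = 6.11·10^-9 J / 1.349·10^-18 J = 4.53·10^9.

4.53·10^9 photons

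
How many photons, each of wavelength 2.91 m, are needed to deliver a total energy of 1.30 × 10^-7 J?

Per-photon energy: E = 6.826 × 10^-26 J (from wavelength = 2.91 m).
N = E_total / E_photon = 1.30 × 10^-7 J / 6.826 × 10^-26 J = 1.90 × 10^18.

1.90 × 10^18 photons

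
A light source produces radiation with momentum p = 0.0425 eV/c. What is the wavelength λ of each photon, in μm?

29.2 μm

(h = 6.62607015 × 10^-34 J·s, c = 2.99792458 × 10^8 m/s, 1 eV = 1.602176634 × 10^-19 J.)
In SI units: p = 0.0425 eV/c = 2.2713 × 10^-29 kg·m/s.
Apply λ = h/p: λ = 2.917 × 10^-5 m.
Converting to μm: λ = 29.17 μm ≈ 29.2 μm.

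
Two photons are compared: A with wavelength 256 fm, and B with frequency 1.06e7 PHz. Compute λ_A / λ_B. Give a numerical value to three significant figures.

λ_A = 2.560e-13 m (from wavelength = 256 fm, via λ given directly).
λ_B = 2.828e-14 m (from frequency = 1.06e7 PHz, via λ = c/f).
Ratio = 2.560e-13 / 2.828e-14 = 9.05.

9.05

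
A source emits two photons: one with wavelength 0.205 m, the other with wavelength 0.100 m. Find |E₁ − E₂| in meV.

6.35·10^-3 meV

Using E = hc/λ: E₁ = 9.690·10^-25 J, E₂ = 1.986·10^-24 J.
|ΔE| = |9.690·10^-25 − 1.986·10^-24| = 1.02·10^-24 J = 6.35·10^-3 meV.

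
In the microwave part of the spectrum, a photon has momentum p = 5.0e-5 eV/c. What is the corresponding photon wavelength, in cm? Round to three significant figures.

2.48 cm

First convert: p = 5.0e-5 eV/c = 2.6721e-32 kg·m/s.
The photon relation is λ = h/p, giving λ = 0.02480 m.
Converting to cm: λ = 2.480 cm ≈ 2.48 cm.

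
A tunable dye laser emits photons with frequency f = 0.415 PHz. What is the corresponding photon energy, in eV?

1.72 eV

Use h = 6.62607015e-34 J·s, 1 eV = 1.602176634e-19 J.
First convert: f = 0.415 PHz = 4.15e14 Hz.
Apply E = hf: E = 2.750e-19 J.
Converting to eV: E = 1.716 eV ≈ 1.72 eV.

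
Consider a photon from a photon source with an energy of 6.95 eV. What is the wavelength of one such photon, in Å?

1780 Å

Use h = 6.62607015e-34 J·s, c = 2.99792458e8 m/s, 1 eV = 1.602176634e-19 J.
Convert to SI: E = 6.95 eV = 1.1135e-18 J.
Apply λ = hc/E: λ = 1.784e-7 m.
Converting to Å: λ = 1784 Å ≈ 1780 Å.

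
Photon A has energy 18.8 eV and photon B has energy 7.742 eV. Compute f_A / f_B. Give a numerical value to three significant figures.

2.43

f_A = 4.546e15 Hz (from energy = 18.8 eV, via f = E/h).
f_B = 1.872e15 Hz (from energy = 7.742 eV, via f = E/h).
Ratio = 4.546e15 / 1.872e15 = 2.43.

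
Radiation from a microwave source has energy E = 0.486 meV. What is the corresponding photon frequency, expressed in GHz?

118 GHz

Take h = 6.62607015e-34 J·s, 1 eV = 1.602176634e-19 J.
In SI units: E = 0.486 meV = 7.7866e-23 J.
The photon relation is f = E/h, giving f = 1.175e11 Hz.
Converting to GHz: f = 117.5 GHz ≈ 118 GHz.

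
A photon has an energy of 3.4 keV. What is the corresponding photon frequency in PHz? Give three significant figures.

Convert to SI: E = 3.4 keV = 5.4474·10^-16 J.
Since f = E/h for a photon, f = 8.221·10^17 Hz.
Converting to PHz: f = 822.1 PHz ≈ 822 PHz.

822 PHz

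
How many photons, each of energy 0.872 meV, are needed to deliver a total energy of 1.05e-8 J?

Per-photon energy: E = 1.397e-22 J (from energy = 0.872 meV).
N = E_total / E_photon = 1.05e-8 J / 1.397e-22 J = 7.52e13.

7.52e13 photons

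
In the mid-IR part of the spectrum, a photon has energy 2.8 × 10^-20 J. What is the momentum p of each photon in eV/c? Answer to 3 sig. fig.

Apply p = E/c: p = 9.340 × 10^-29 kg·m/s.
Converting to eV/c: p = 0.1748 eV/c ≈ 0.175 eV/c.

0.175 eV/c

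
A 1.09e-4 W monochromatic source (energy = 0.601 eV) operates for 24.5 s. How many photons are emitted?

2.77e16 photons

Total energy: E_total = P·t = 1.09e-4 × 24.5 = 0.002671 J.
Per-photon energy: E = 9.629e-20 J.
N = E_total / E_photon = 2.77e16.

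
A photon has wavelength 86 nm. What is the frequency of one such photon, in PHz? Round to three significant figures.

3.49 PHz

In SI units: λ = 86 nm = 8.6e-8 m.
Apply f = c/λ: f = 3.486e15 Hz.
Converting to PHz: f = 3.486 PHz ≈ 3.49 PHz.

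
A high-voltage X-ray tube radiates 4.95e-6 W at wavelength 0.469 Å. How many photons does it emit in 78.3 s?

Total energy: E_total = P·t = 4.95e-6 × 78.3 = 3.876e-4 J.
Per-photon energy: E = 4.235e-15 J.
N = E_total / E_photon = 9.15e10.

9.15e10 photons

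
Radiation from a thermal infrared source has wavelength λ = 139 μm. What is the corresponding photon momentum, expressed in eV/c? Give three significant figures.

8.92e-3 eV/c

(h = 6.62607015e-34 J·s, c = 2.99792458e8 m/s, 1 eV = 1.602176634e-19 J.)
Convert to SI: λ = 139 μm = 1.39e-4 m.
The photon relation is p = h/λ, giving p = 4.767e-30 kg·m/s.
Converting to eV/c: p = 0.008920 eV/c ≈ 8.92e-3 eV/c.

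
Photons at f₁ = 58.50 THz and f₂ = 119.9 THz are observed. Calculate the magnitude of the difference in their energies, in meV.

Using E = hf: E₁ = 3.8763 × 10^-20 J, E₂ = 7.9447 × 10^-20 J.
|ΔE| = |3.8763 × 10^-20 − 7.9447 × 10^-20| = 4.07 × 10^-20 J = 254 meV.

254 meV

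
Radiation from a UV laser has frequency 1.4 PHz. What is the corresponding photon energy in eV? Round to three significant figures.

Take h = 6.62607015e-34 J·s, 1 eV = 1.602176634e-19 J.
First convert: f = 1.4 PHz = 1.4e15 Hz.
Apply E = hf: E = 9.276e-19 J.
Converting to eV: E = 5.790 eV ≈ 5.79 eV.

5.79 eV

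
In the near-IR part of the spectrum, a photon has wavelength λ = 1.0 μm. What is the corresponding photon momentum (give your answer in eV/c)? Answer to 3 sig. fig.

Use h = 6.62607015 × 10^-34 J·s, c = 2.99792458 × 10^8 m/s, 1 eV = 1.602176634 × 10^-19 J.
First convert: λ = 1.0 μm = 1.0 × 10^-6 m.
Since p = h/λ for a photon, p = 6.626 × 10^-28 kg·m/s.
Converting to eV/c: p = 1.240 eV/c ≈ 1.24 eV/c.

1.24 eV/c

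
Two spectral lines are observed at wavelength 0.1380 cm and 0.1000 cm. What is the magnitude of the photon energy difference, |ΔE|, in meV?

0.341 meV

Using E = hc/λ: E₁ = 1.4395e-22 J, E₂ = 1.9864e-22 J.
|ΔE| = |1.4395e-22 − 1.9864e-22| = 5.47e-23 J = 0.341 meV.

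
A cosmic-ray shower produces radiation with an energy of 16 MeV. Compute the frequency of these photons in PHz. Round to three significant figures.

Convert to SI: E = 16 MeV = 2.5635e-12 J.
The photon relation is f = E/h, giving f = 3.869e21 Hz.
Converting to PHz: f = 3.869e6 PHz ≈ 3.87e6 PHz.

3.87e6 PHz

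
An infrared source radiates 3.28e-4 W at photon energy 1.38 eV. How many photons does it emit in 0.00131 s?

Total energy: E_total = P·t = 3.28e-4 × 0.00131 = 4.297e-7 J.
Per-photon energy: E = 2.211e-19 J.
N = E_total / E_photon = 1.94e12.

1.94e12 photons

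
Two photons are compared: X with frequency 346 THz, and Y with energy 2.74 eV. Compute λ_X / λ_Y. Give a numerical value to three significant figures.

λ_X = 8.665 × 10^-7 m (from frequency = 346 THz, via λ = c/f).
λ_Y = 4.525 × 10^-7 m (from energy = 2.74 eV, via λ = hc/E).
Ratio = 8.665 × 10^-7 / 4.525 × 10^-7 = 1.91.

1.91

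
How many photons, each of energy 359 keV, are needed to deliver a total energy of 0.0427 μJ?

Per-photon energy: E = 5.752e-14 J (from energy = 359 keV).
N = E_total / E_photon = 4.27e-8 J / 5.752e-14 J = 7.42e5.

7.42e5 photons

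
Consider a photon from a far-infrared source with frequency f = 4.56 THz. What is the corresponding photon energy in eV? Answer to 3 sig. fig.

Use h = 6.62607015e-34 J·s, 1 eV = 1.602176634e-19 J.
Convert to SI: f = 4.56 THz = 4.56e12 Hz.
Apply E = hf: E = 3.021e-21 J.
Converting to eV: E = 0.01886 eV ≈ 0.0189 eV.

0.0189 eV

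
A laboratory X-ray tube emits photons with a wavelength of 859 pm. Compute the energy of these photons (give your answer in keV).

1.44 keV

(h = 6.62607015e-34 J·s, c = 2.99792458e8 m/s, 1 eV = 1.602176634e-19 J.)
In SI units: λ = 859 pm = 8.59e-10 m.
Apply E = hc/λ: E = 2.313e-16 J.
Converting to keV: E = 1.443 keV ≈ 1.44 keV.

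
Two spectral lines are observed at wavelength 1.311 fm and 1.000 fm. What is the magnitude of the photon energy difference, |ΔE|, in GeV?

Using E = hc/λ: E₁ = 1.5152e-10 J, E₂ = 1.9864e-10 J.
|ΔE| = |1.5152e-10 − 1.9864e-10| = 4.71e-11 J = 0.294 GeV.

0.294 GeV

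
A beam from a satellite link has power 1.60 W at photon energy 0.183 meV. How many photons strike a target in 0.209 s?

Total energy: E_total = P·t = 1.60 × 0.209 = 0.3344 J.
Per-photon energy: E = 2.932e-23 J.
N = E_total / E_photon = 1.14e22.

1.14e22 photons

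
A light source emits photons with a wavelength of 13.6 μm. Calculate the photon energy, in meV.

91.2 meV

Use h = 6.62607015·10^-34 J·s, c = 2.99792458·10^8 m/s, 1 eV = 1.602176634·10^-19 J.
In SI units: λ = 13.6 μm = 1.36·10^-5 m.
For a photon E = hc/λ, so E = 1.461·10^-20 J.
Converting to meV: E = 91.16 meV ≈ 91.2 meV.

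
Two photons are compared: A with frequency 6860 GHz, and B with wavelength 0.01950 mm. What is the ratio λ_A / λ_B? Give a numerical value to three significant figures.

2.24

λ_A = 4.370 × 10^-5 m (from frequency = 6860 GHz, via λ = c/f).
λ_B = 1.950 × 10^-5 m (from wavelength = 0.01950 mm, via λ given directly).
Ratio = 4.370 × 10^-5 / 1.950 × 10^-5 = 2.24.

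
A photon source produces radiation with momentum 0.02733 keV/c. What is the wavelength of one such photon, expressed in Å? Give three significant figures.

454 Å

Convert to SI: p = 0.02733 keV/c = 1.4606e-26 kg·m/s.
For a photon λ = h/p, so λ = 4.537e-8 m.
Converting to Å: λ = 453.7 Å ≈ 454 Å.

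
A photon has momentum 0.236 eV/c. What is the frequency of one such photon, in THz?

57.1 THz

(h = 6.62607015e-34 J·s, c = 2.99792458e8 m/s, 1 eV = 1.602176634e-19 J.)
In SI units: p = 0.236 eV/c = 1.2613e-28 kg·m/s.
Since f = pc/h for a photon, f = 5.706e13 Hz.
Converting to THz: f = 57.06 THz ≈ 57.1 THz.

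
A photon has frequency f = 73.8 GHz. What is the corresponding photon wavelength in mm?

Take c = 2.99792458 × 10^8 m/s.
First convert: f = 73.8 GHz = 7.38 × 10^10 Hz.
The photon relation is λ = c/f, giving λ = 0.004062 m.
Converting to mm: λ = 4.062 mm ≈ 4.06 mm.

4.06 mm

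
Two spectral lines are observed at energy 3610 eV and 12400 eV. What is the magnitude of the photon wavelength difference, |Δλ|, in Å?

Using λ = hc/E: λ₁ = 3.434 × 10^-10 m, λ₂ = 9.999 × 10^-11 m.
|Δλ| = |3.434 × 10^-10 − 9.999 × 10^-11| = 2.43 × 10^-10 m = 2.43 Å.

2.43 Å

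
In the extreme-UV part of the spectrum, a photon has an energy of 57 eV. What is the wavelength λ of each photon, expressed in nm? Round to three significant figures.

First convert: E = 57 eV = 9.1324 × 10^-18 J.
The photon relation is λ = hc/E, giving λ = 2.175 × 10^-8 m.
Converting to nm: λ = 21.75 nm ≈ 21.8 nm.

21.8 nm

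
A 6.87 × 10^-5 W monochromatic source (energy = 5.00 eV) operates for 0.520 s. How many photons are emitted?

Total energy: E_total = P·t = 6.87 × 10^-5 × 0.520 = 3.572 × 10^-5 J.
Per-photon energy: E = 8.011 × 10^-19 J.
N = E_total / E_photon = 4.46 × 10^13.

4.46 × 10^13 photons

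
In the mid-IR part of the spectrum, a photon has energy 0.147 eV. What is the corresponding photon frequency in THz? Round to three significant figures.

35.5 THz

Take h = 6.62607015e-34 J·s, 1 eV = 1.602176634e-19 J.
First convert: E = 0.147 eV = 2.3552e-20 J.
Since f = E/h for a photon, f = 3.554e13 Hz.
Converting to THz: f = 35.54 THz ≈ 35.5 THz.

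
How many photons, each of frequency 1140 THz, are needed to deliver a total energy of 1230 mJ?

Per-photon energy: E = 7.554 × 10^-19 J (from frequency = 1140 THz).
N = E_total / E_photon = 1.23 J / 7.554 × 10^-19 J = 1.63 × 10^18.

1.63 × 10^18 photons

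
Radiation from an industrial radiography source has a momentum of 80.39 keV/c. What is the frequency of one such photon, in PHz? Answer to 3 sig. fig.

Use h = 6.62607015·10^-34 J·s, c = 2.99792458·10^8 m/s, 1 eV = 1.602176634·10^-19 J.
Convert to SI: p = 80.39 keV/c = 4.2963·10^-23 kg·m/s.
Apply f = pc/h: f = 1.944·10^19 Hz.
Converting to PHz: f = 19440 PHz ≈ 1.94·10^4 PHz.

1.94·10^4 PHz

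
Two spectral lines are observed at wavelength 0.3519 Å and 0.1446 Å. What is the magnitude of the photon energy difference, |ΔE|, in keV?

50.5 keV

Using E = hc/λ: E₁ = 5.6449e-15 J, E₂ = 1.3738e-14 J.
|ΔE| = |5.6449e-15 − 1.3738e-14| = 8.09e-15 J = 50.5 keV.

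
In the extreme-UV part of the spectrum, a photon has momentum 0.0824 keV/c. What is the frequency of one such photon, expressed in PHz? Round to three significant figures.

19.9 PHz

(h = 6.62607015 × 10^-34 J·s, c = 2.99792458 × 10^8 m/s, 1 eV = 1.602176634 × 10^-19 J.)
First convert: p = 0.0824 keV/c = 4.4037 × 10^-26 kg·m/s.
For a photon f = pc/h, so f = 1.992 × 10^16 Hz.
Converting to PHz: f = 19.92 PHz ≈ 19.9 PHz.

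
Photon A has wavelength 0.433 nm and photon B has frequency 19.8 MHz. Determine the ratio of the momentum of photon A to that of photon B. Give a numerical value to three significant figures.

3.50e10

p_A = 1.530e-24 kg·m/s (from wavelength = 0.433 nm, via p = h/λ).
p_B = 4.376e-35 kg·m/s (from frequency = 19.8 MHz, via p = hf/c).
Ratio = 1.530e-24 / 4.376e-35 = 3.50e10.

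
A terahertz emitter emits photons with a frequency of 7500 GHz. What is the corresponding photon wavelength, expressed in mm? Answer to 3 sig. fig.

0.0400 mm

Convert to SI: f = 7500 GHz = 7.5 × 10^12 Hz.
Apply λ = c/f: λ = 3.997 × 10^-5 m.
Converting to mm: λ = 0.03997 mm ≈ 0.0400 mm.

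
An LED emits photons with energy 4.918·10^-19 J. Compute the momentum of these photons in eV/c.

Apply p = E/c: p = 1.640·10^-27 kg·m/s.
Converting to eV/c: p = 3.070 eV/c ≈ 3.07 eV/c.

3.07 eV/c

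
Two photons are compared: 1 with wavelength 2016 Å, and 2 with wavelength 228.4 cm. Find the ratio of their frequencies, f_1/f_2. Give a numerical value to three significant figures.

f_1 = 1.487 × 10^15 Hz (from wavelength = 2016 Å, via f = c/λ).
f_2 = 1.313 × 10^8 Hz (from wavelength = 228.4 cm, via f = c/λ).
Ratio = 1.487 × 10^15 / 1.313 × 10^8 = 1.13 × 10^7.

1.13 × 10^7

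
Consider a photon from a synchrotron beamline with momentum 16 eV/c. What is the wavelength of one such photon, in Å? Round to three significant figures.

775 Å

Take h = 6.62607015e-34 J·s, c = 2.99792458e8 m/s, 1 eV = 1.602176634e-19 J.
First convert: p = 16 eV/c = 8.5509e-27 kg·m/s.
For a photon λ = h/p, so λ = 7.749e-8 m.
Converting to Å: λ = 774.9 Å ≈ 775 Å.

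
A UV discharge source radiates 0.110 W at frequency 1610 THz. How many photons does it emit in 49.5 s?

5.10e18 photons

Total energy: E_total = P·t = 0.110 × 49.5 = 5.445 J.
Per-photon energy: E = 1.067e-18 J.
N = E_total / E_photon = 5.10e18.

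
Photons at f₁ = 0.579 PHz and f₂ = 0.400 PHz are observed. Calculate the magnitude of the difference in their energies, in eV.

0.740 eV

Using E = hf: E₁ = 3.836 × 10^-19 J, E₂ = 2.650 × 10^-19 J.
|ΔE| = |3.836 × 10^-19 − 2.650 × 10^-19| = 1.19 × 10^-19 J = 0.740 eV.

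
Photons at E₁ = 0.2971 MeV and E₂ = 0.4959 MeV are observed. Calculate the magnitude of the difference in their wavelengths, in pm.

1.67 pm

Using λ = hc/E: λ₁ = 4.1731e-12 m, λ₂ = 2.5002e-12 m.
|Δλ| = |4.1731e-12 − 2.5002e-12| = 1.67e-12 m = 1.67 pm.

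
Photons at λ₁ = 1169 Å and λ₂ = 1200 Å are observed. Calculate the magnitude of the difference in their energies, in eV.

0.274 eV

Using E = hc/λ: E₁ = 1.6993 × 10^-18 J, E₂ = 1.6554 × 10^-18 J.
|ΔE| = |1.6993 × 10^-18 − 1.6554 × 10^-18| = 4.39 × 10^-20 J = 0.274 eV.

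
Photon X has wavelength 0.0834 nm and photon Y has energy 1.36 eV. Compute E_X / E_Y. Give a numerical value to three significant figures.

1.09e4

E_X = 2.382e-15 J (from wavelength = 0.0834 nm, via E = hc/λ).
E_Y = 2.179e-19 J (from energy = 1.36 eV, via E given directly).
Ratio = 2.382e-15 / 2.179e-19 = 1.09e4.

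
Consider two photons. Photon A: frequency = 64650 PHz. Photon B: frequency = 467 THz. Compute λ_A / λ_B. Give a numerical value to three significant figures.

λ_A = 4.637·10^-12 m (from frequency = 64650 PHz, via λ = c/f).
λ_B = 6.420·10^-7 m (from frequency = 467 THz, via λ = c/f).
Ratio = 4.637·10^-12 / 6.420·10^-7 = 7.22·10^-6.

7.22·10^-6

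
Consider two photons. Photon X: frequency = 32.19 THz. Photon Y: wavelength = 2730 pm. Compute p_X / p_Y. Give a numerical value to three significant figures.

2.93 × 10^-4

p_X = 7.115 × 10^-29 kg·m/s (from frequency = 32.19 THz, via p = hf/c).
p_Y = 2.427 × 10^-25 kg·m/s (from wavelength = 2730 pm, via p = h/λ).
Ratio = 7.115 × 10^-29 / 2.427 × 10^-25 = 2.93 × 10^-4.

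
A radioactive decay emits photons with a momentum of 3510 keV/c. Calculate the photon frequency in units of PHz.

8.49e5 PHz

First convert: p = 3510 keV/c = 1.8758e-21 kg·m/s.
For a photon f = pc/h, so f = 8.487e20 Hz.
Converting to PHz: f = 848700 PHz ≈ 8.49e5 PHz.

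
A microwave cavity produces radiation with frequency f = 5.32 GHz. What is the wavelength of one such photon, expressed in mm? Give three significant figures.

Convert to SI: f = 5.32 GHz = 5.32e9 Hz.
For a photon λ = c/f, so λ = 0.05635 m.
Converting to mm: λ = 56.35 mm ≈ 56.4 mm.

56.4 mm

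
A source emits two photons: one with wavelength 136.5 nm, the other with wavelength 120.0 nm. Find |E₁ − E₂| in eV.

1.25 eV

Using E = hc/λ: E₁ = 1.4553e-18 J, E₂ = 1.6554e-18 J.
|ΔE| = |1.4553e-18 − 1.6554e-18| = 2.00e-19 J = 1.25 eV.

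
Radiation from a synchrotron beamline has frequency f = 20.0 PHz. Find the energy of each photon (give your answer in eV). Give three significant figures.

Convert to SI: f = 20.0 PHz = 2.00·10^16 Hz.
For a photon E = hf, so E = 1.325·10^-17 J.
Converting to eV: E = 82.71 eV ≈ 82.7 eV.

82.7 eV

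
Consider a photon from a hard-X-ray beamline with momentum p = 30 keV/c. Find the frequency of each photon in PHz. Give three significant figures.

Take h = 6.62607015 × 10^-34 J·s, c = 2.99792458 × 10^8 m/s, 1 eV = 1.602176634 × 10^-19 J.
Convert to SI: p = 30 keV/c = 1.6033 × 10^-23 kg·m/s.
For a photon f = pc/h, so f = 7.254 × 10^18 Hz.
Converting to PHz: f = 7254 PHz ≈ 7250 PHz.

7250 PHz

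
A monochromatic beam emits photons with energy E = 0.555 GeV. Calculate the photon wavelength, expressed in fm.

(h = 6.62607015 × 10^-34 J·s, c = 2.99792458 × 10^8 m/s, 1 eV = 1.602176634 × 10^-19 J.)
First convert: E = 0.555 GeV = 8.8921 × 10^-11 J.
Apply λ = hc/E: λ = 2.234 × 10^-15 m.
Converting to fm: λ = 2.234 fm ≈ 2.23 fm.

2.23 fm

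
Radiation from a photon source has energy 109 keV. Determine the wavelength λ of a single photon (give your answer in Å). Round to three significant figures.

0.114 Å

(h = 6.62607015·10^-34 J·s, c = 2.99792458·10^8 m/s, 1 eV = 1.602176634·10^-19 J.)
In SI units: E = 109 keV = 1.7464·10^-14 J.
Apply λ = hc/E: λ = 1.137·10^-11 m.
Converting to Å: λ = 0.1137 Å ≈ 0.114 Å.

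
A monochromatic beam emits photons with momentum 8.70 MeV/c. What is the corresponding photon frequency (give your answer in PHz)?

Convert to SI: p = 8.70 MeV/c = 4.6495 × 10^-21 kg·m/s.
Apply f = pc/h: f = 2.104 × 10^21 Hz.
Converting to PHz: f = 2.104 × 10^6 PHz ≈ 2.10 × 10^6 PHz.

2.10 × 10^6 PHz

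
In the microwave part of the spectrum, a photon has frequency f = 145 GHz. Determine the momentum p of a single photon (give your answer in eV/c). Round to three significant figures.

(h = 6.62607015·10^-34 J·s, c = 2.99792458·10^8 m/s, 1 eV = 1.602176634·10^-19 J.)
First convert: f = 145 GHz = 1.45·10^11 Hz.
For a photon p = hf/c, so p = 3.205·10^-31 kg·m/s.
Converting to eV/c: p = 5.997·10^-4 eV/c ≈ 6.00·10^-4 eV/c.

6.00·10^-4 eV/c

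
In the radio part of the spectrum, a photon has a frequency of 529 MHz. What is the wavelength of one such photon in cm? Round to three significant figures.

Take c = 2.99792458 × 10^8 m/s.
Convert to SI: f = 529 MHz = 5.29 × 10^8 Hz.
Apply λ = c/f: λ = 0.5667 m.
Converting to cm: λ = 56.67 cm ≈ 56.7 cm.

56.7 cm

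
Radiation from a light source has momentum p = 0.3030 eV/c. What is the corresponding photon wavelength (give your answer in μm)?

(h = 6.62607015 × 10^-34 J·s, c = 2.99792458 × 10^8 m/s, 1 eV = 1.602176634 × 10^-19 J.)
Convert to SI: p = 0.3030 eV/c = 1.6193 × 10^-28 kg·m/s.
The photon relation is λ = h/p, giving λ = 4.092 × 10^-6 m.
Converting to μm: λ = 4.092 μm ≈ 4.09 μm.

4.09 μm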